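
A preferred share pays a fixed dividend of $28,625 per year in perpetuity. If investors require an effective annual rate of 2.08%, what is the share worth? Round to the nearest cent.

$1,376,201.92

PV = PMT / i = 28625 / 0.0208 = 1,376,201.9231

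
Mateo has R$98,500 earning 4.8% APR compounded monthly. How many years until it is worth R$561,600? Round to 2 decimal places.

Periodic rate i = 0.048/12 = 0.004.
n = ln(561600/98500) / ln(1+0.004) = ln(5.70152) / 0.003992 = 436.0531 months
= 436.0531/12 years

36.34 years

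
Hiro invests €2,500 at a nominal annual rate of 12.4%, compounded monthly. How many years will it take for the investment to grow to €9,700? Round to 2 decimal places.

10.99 years

Periodic rate i = 0.124/12 = 0.0103333.
n = ln(9700/2500) / ln(1+0.0103333) = ln(3.88000) / 0.010280 = 131.8866 months
= 131.8866/12 years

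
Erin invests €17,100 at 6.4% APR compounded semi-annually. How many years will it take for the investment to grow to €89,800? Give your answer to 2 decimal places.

Periodic rate i = 0.064/2 = 0.032.
(1+i)^n = 89800/17100 = 5.25146, so n = ln 5.25146 / ln 1.032 = 52.6532 half-years
= 52.6532/2 years

26.33 years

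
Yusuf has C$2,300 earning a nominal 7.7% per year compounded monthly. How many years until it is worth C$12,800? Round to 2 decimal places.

Periodic rate i = 0.077/12 = 0.00641667.
n = ln(12800/2300) / ln(1+0.00641667) = ln(5.56522) / 0.006396 = 268.3695 months
= 268.3695/12 years

22.36 years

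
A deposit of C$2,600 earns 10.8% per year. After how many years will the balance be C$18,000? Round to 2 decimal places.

18.87 years

(1+i)^n = 18000/2600 = 6.92308, so n = ln 6.92308 / ln 1.108 = 18.8663 years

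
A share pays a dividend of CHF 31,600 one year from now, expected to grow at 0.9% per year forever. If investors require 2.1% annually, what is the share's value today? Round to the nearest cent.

CHF 2,633,333.33

PV = PMT / (i − g) = 31600 / (0.021 − 0.009) = 31600 / 0.012000 = 2,633,333.3333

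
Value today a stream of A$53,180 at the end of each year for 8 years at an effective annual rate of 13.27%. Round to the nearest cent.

A$252,856.97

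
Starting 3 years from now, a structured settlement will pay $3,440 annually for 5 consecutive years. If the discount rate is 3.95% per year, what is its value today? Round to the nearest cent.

Value one period before first payment (t=2): 3440 × [1 − (1+0.0395)^(−5)] / 0.0395 = 3440 × 4.458082 = 15,335.8034
Discount back 2 years: 15,335.8034 × (1+0.0395)^(−2) = 15,335.8034 × 0.925446 = 14,192.4556

$14,192.46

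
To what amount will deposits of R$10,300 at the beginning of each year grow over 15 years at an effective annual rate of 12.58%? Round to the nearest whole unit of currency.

FV = PMT · [(1+i)^n − 1] / i × (1+i) = 10300 · 43.980554 = 452,999.7100
(annuity-due: payments at period start, so ×(1+i).)

R$453,000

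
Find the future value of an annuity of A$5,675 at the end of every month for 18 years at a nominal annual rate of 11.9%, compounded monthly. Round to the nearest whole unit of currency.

A$4,250,280

With 12 periods per year: i = 0.00991667, n = 216.
FV = PMT · [(1+i)^n − 1] / i = 5675 · 748.948068 = 4,250,280.2874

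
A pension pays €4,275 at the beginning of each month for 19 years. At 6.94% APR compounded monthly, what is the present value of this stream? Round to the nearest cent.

€543,826.41

i = 0.0694/12 = 0.00578333 per month; n = 19·12 = 228.
PV = 4275 × [1 − (1+0.00578333)^(−228)] / 0.00578333 × (1+i) = 4275 × 127.210855 = 543,826.4052
Payments are at the start of each period, so multiply by (1+i).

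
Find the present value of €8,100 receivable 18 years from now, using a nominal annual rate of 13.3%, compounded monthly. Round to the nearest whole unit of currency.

With 12 periods per year: i = 0.0110833, n = 216.
PV = FV·(1+i)^(−n) = 8,100 × 0.092474 = 749.0374

€749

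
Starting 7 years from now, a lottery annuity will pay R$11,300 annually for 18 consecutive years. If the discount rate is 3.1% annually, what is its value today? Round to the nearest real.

R$128,314

PV at t=6 (ordinary 18-year annuity): 11300 × a(18|0.031) = 11300 × 13.637951 = 154,108.8430
PV₀ = 154,108.8430 / (1+0.031)^6 = 154,108.8430 / 1.201025 = 128,314.4504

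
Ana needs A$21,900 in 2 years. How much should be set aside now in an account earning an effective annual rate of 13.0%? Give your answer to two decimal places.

A$17,150.91

Discount factor = (1+0.13)^(−2) = 0.783147; PV = 21,900 × 0.783147 = 17,150.9124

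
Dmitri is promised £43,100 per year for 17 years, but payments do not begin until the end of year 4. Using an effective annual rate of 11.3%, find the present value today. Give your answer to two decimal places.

£231,816.51

PV at t=3 (ordinary 17-year annuity): 43100 × a(17|0.113) = 43100 × 7.415707 = 319,616.9882
Discount back 3 years: 319,616.9882 × (1+0.113)^(−3) = 319,616.9882 × 0.725295 = 231,816.5092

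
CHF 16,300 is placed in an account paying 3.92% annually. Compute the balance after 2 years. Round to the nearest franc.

CHF 17,603

16,300 × (1+0.0392)^2 = 16,300 × 1.079937 = 17,602.9672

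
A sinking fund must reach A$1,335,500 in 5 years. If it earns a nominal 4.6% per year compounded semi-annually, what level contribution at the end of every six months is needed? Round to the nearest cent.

i = 0.046/2 = 0.023 per half-year; n = 5·2 = 10.
PMT = 1.3355e+06 / ( [(1+0.023)^10 − 1] / 0.023 ) = 1.3355e+06 / 11.101107 = 120,303.3179

A$120,303.32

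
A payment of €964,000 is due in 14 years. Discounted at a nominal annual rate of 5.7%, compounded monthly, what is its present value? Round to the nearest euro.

With 12 periods per year: i = 0.00475, n = 168.
PV = FV·(1+i)^(−n) = 964,000 × 0.451080 = 434,841.0510

€434,841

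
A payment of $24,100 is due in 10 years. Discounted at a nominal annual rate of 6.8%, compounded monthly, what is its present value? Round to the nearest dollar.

$12,233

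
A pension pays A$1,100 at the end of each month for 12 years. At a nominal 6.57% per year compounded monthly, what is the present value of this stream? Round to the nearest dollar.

i = 0.0657/12 = 0.005475 per month; n = 12·12 = 144.
Annuity factor a(144|0.005475) = 99.442906; PV = 1100 × 99.442906 = 109,387.1964

A$109,387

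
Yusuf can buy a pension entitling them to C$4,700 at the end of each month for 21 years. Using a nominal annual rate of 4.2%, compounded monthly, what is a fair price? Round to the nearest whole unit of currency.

i = 0.042/12 = 0.0035 per month; n = 21·12 = 252.
Annuity factor a(252|0.0035) = 167.259395; PV = 4700 × 167.259395 = 786,119.1568

C$786,119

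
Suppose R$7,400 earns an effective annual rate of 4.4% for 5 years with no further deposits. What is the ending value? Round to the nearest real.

R$9,178

FV = 7,400 × (1 + 0.044)^5 = 9,177.7075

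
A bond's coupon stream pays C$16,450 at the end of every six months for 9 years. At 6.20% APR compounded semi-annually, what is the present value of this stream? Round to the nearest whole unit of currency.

C$224,344

i = 0.062/2 = 0.031 per half-year; n = 9·2 = 18.
Annuity factor a(18|0.031) = 13.637951; PV = 16450 × 13.637951 = 224,344.2892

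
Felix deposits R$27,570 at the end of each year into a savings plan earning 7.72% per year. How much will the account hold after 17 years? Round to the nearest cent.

R$907,196.57

FV = PMT · [(1+i)^n − 1] / i = 27570 · 32.905208 = 907,196.5744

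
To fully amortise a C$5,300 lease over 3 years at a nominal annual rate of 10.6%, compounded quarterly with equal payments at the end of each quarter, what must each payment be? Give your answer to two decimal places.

i = 0.106/4 = 0.0265 per quarter; n = 3·4 = 12.
Annuity-PV factor = 10.165220; PMT = 5300 / 10.165220 = 521.3857

C$521.39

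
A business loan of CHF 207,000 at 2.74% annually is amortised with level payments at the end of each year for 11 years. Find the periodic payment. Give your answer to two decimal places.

CHF 22,051.06

Annuity-PV factor = 9.387303; PMT = 207000 / 9.387303 = 22,051.0628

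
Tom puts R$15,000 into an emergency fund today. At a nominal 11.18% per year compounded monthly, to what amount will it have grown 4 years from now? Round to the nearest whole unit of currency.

R$23,410

i = 0.1118/12 = 0.00931667 per month; n = 4·12 = 48.
FV = 15,000 × (1 + 0.00931667)^48 = 23,410.3877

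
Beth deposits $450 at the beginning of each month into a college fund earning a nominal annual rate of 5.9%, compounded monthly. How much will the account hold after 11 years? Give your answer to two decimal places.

Periodic rate i = 0.059/12 = 0.00491667; n = 11 × 12 = 132 periods.
FV = 450 × [(1+0.00491667)^132 − 1] / 0.00491667 × (1+i) = 450 × 186.114421 = 83,751.4894
(Beginning-of-period payments → annuity-due factor ×(1+i).)

$83,751.49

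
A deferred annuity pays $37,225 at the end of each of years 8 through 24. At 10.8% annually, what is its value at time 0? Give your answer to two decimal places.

$138,717.72

Value one period before first payment (t=7): 37225 × [1 − (1+0.108)^(−17)] / 0.108 = 37225 × 7.639687 = 284,387.3502
PV₀ = 284,387.3502 / (1+0.108)^7 = 284,387.3502 / 2.050115 = 138,717.7232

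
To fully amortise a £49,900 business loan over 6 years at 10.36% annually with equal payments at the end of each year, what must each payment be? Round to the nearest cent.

£11,578.55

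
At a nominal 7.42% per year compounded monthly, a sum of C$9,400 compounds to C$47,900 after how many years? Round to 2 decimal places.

22.01 years

Periodic rate i = 0.0742/12 = 0.00618333.
n = ln(47900/9400) / ln(1+0.00618333) = ln(5.09574) / 0.006164 = 264.1674 months
= 264.1674/12 years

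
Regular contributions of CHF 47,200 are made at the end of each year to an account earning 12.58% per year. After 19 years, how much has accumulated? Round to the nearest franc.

CHF 3,189,518

Accumulation factor s(19|0.1258) = 67.574530; FV = 47200 × 67.574530 = 3,189,517.7992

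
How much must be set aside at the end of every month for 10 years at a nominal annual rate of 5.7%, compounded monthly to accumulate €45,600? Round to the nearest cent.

i = 0.057/12 = 0.00475 per month; n = 10·12 = 120.
PMT = 45600 / ( [(1+0.00475)^120 − 1] / 0.00475 ) = 45600 / 161.238405 = 282.8110

€282.81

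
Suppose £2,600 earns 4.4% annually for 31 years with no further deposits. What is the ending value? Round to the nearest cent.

£9,878.45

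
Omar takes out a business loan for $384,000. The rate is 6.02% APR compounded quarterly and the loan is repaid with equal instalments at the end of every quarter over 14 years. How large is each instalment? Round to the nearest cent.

$10,196.46

With 4 periods per year: i = 0.01505, n = 56.
Annuity-PV factor = 37.660125; PMT = 384000 / 37.660125 = 10,196.4612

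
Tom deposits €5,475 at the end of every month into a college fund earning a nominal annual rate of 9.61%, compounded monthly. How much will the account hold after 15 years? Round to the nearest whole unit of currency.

Periodic rate i = 0.0961/12 = 0.00800833; n = 15 × 12 = 180 periods.
Accumulation factor s(180|0.00800833) = 399.937421; FV = 5475 × 399.937421 = 2,189,657.3782

€2,189,657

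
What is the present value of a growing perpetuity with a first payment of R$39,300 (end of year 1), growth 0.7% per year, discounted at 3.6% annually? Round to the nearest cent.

PV = PMT / (i − g) = 39300 / (0.036 − 0.007) = 39300 / 0.029000 = 1,355,172.4138

R$1,355,172.41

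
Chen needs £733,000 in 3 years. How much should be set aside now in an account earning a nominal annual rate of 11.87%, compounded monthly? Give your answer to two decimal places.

£514,294.15

With 12 periods per year: i = 0.00989167, n = 36.
PV = 733,000 / (1 + 0.00989167)^36 = 733,000 / 1.425254 = 514,294.1533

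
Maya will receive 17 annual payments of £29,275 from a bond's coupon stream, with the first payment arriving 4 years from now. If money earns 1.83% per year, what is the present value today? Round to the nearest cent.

£401,929.07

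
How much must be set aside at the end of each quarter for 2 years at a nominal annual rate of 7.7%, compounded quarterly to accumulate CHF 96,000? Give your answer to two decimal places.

Periodic rate i = 0.077/4 = 0.01925; n = 2 × 4 = 8 periods.
FV-annuity factor = 8.560259; PMT = 96000 / 8.560259 = 11,214.6145

CHF 11,214.61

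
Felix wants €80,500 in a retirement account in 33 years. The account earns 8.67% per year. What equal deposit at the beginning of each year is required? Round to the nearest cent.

€441.53

PMT = 80500 / ( [(1+0.0867)^33 − 1] / 0.0867 × (1+i) ) = 80500 / 182.320090 = 441.5312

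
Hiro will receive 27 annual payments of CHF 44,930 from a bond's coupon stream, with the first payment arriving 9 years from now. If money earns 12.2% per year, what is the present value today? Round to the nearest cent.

CHF 140,080.88

PV at t=8 (ordinary 27-year annuity): 44930 × a(27|0.122) = 44930 × 7.830425 = 351,820.9768
Discount back 8 years: 351,820.9768 × (1+0.122)^(−8) = 351,820.9768 × 0.398160 = 140,080.8843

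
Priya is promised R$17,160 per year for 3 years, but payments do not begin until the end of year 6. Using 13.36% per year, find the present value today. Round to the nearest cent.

Value one period before first payment (t=5): 17160 × [1 − (1+0.1336)^(−3)] / 0.1336 = 17160 × 2.346794 = 40,270.9876
PV₀ = 40,270.9876 / (1+0.1336)^5 = 40,270.9876 / 1.871971 = 21,512.6095

R$21,512.61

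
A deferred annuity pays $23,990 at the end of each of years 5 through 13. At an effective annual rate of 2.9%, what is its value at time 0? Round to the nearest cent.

PV at t=4 (ordinary 9-year annuity): 23990 × a(9|0.029) = 23990 × 7.822545 = 187,662.8483
Discount back 4 years: 187,662.8483 × (1+0.029)^(−4) = 187,662.8483 × 0.891946 = 167,385.1032

$167,385.10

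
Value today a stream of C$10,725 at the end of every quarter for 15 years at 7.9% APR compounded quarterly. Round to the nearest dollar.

C$375,077

i = 0.079/4 = 0.01975 per quarter; n = 15·4 = 60.
PV = PMT · [1 − (1+i)^(−n)] / i = 10725 · 34.972251 = 375,077.3963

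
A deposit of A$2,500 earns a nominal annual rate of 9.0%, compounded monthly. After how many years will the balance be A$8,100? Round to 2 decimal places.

Periodic rate i = 0.09/12 = 0.0075.
(1+i)^n = 8100/2500 = 3.24000, so n = ln 3.24000 / ln 1.0075 = 157.3302 months
= 157.3302/12 years

13.11 years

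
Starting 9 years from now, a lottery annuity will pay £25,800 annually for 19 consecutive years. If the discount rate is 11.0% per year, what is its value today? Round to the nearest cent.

PV at t=8 (ordinary 19-year annuity): 25800 × a(19|0.11) = 25800 × 7.839294 = 202,253.7906
PV₀ = 202,253.7906 / (1+0.11)^8 = 202,253.7906 / 2.304538 = 87,763.2787

£87,763.28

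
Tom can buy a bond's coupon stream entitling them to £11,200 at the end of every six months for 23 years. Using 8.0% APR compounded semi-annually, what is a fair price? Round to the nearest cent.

£233,908.12

i = 0.08/2 = 0.04 per half-year; n = 23·2 = 46.
PV = PMT · [1 − (1+i)^(−n)] / i = 11200 · 20.884654 = 233,908.1199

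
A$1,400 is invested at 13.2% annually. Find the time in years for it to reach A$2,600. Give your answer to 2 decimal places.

4.99 years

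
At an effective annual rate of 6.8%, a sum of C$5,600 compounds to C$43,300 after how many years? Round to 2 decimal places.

n = ln(43300/5600) / ln(1+0.068) = ln(7.73214) / 0.065788 = 31.0907 years

31.09 years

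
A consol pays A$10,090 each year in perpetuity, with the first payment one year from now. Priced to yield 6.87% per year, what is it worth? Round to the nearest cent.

A$146,870.45

PV = PMT / i = 10090 / 0.0687 = 146,870.4512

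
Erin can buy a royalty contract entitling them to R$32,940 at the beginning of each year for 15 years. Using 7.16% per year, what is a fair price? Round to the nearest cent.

PV = 32940 × [1 − (1+0.0716)^(−15)] / 0.0716 × (1+i) = 32940 × 9.662168 = 318,271.8096
(annuity-due: payments at period start, so ×(1+i).)

R$318,271.81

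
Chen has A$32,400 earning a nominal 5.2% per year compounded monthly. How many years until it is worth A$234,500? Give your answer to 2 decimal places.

38.15 years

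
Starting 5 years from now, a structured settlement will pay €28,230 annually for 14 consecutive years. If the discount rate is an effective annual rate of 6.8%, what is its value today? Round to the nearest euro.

€192,059

PV at t=4 (ordinary 14-year annuity): 28230 × a(14|0.068) = 28230 × 8.851332 = 249,873.1008
Discount back 4 years: 249,873.1008 × (1+0.068)^(−4) = 249,873.1008 × 0.768626 = 192,058.9258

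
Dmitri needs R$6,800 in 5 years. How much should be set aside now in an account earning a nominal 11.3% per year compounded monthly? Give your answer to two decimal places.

R$3,875.08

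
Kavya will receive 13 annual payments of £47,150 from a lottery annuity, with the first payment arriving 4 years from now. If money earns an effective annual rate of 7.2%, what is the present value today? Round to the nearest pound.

£316,281

Value one period before first payment (t=3): 47150 × [1 − (1+0.072)^(−13)] / 0.072 = 47150 × 8.263724 = 389,634.5642
PV₀ = 389,634.5642 / (1+0.072)^3 = 389,634.5642 / 1.231925 = 316,281.0121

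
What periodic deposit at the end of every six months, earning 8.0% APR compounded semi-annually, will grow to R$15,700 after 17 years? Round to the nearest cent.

R$224.74

With 2 periods per year: i = 0.04, n = 34.
FV-annuity factor = 69.857909; PMT = 15700 / 69.857909 = 224.7419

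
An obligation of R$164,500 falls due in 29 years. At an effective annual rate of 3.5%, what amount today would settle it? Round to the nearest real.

PV = 164,500 / (1 + 0.035)^29 = 164,500 / 2.711878 = 60,659.0715

R$60,659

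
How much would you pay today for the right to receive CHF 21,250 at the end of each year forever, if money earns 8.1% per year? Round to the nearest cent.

CHF 262,345.68

PV = PMT / i = 21250 / 0.081 = 262,345.6790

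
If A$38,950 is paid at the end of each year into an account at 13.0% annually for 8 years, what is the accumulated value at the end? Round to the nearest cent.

A$496,895.39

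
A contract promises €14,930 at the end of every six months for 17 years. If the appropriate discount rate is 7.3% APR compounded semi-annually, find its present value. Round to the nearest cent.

€288,145.49

i = 0.073/2 = 0.0365 per half-year; n = 17·2 = 34.
Annuity factor a(34|0.0365) = 19.299765; PV = 14930 × 19.299765 = 288,145.4876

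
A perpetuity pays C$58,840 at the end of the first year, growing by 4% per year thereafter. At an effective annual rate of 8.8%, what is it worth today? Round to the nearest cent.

C$1,225,833.33

PV = PMT / (i − g) = 58840 / (0.088 − 0.04) = 58840 / 0.048000 = 1,225,833.3333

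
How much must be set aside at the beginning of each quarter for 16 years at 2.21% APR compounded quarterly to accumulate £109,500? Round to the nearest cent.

£1,423.04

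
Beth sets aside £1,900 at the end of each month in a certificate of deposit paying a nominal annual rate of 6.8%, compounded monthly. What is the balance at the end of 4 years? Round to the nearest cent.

£104,470.82

With 12 periods per year: i = 0.00566667, n = 48.
Accumulation factor s(48|0.00566667) = 54.984640; FV = 1900 × 54.984640 = 104,470.8159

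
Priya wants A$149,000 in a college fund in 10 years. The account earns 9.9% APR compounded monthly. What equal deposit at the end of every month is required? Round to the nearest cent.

With 12 periods per year: i = 0.00825, n = 120.
FV-annuity factor = 203.675925; PMT = 149000 / 203.675925 = 731.5543

A$731.55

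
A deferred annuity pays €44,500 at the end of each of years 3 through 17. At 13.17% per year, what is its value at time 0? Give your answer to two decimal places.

€222,580.16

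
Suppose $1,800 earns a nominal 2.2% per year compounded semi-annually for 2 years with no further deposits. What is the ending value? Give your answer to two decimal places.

$1,880.52

With 2 periods per year: i = 0.011, n = 4.
FV = 1,800 × (1 + 0.011)^4 = 1,880.5164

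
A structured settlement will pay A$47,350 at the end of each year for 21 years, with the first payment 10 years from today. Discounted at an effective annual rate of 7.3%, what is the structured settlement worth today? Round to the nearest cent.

A$265,688.67

Value one period before first payment (t=9): 47350 × [1 − (1+0.073)^(−21)] / 0.073 = 47350 × 10.579145 = 500,922.4961
PV₀ = 500,922.4961 / (1+0.073)^9 = 500,922.4961 / 1.885374 = 265,688.6721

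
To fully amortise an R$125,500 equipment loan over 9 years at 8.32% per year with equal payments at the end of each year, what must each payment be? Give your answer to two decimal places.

R$20,358.14

Annuity-PV factor = 6.164609; PMT = 125500 / 6.164609 = 20,358.1430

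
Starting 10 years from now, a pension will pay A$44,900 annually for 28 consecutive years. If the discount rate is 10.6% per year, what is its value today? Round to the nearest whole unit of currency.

Value one period before first payment (t=9): 44900 × [1 − (1+0.106)^(−28)] / 0.106 = 44900 × 8.872203 = 398,361.8952
Discount back 9 years: 398,361.8952 × (1+0.106)^(−9) = 398,361.8952 × 0.403835 = 160,872.4393

A$160,872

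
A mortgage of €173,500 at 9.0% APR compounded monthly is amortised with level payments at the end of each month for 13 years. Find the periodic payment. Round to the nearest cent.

With 12 periods per year: i = 0.0075, n = 156.
Annuity-PV factor = 91.770018; PMT = 173500 / 91.770018 = 1,890.5957

€1,890.60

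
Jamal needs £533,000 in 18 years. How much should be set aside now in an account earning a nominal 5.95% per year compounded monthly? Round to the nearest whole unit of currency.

£183,125

i = 0.0595/12 = 0.00495833 per month; n = 18·12 = 216.
Discount factor = (1+0.00495833)^(−216) = 0.343574; PV = 533,000 × 0.343574 = 183,124.7963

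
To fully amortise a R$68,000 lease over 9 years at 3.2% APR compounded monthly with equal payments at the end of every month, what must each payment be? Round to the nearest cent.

i = 0.032/12 = 0.00266667 per month; n = 9·12 = 108.
PMT = 68000 / ( [1 − (1+0.00266667)^(−108)] / 0.00266667 ) = 68000 / 93.731608 = 725.4757

R$725.48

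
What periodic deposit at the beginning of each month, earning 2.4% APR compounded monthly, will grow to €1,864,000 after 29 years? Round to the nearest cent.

With 12 periods per year: i = 0.002, n = 348.
PMT = 1.864e+06 / ( [(1+0.002)^348 − 1] / 0.002 × (1+i) ) = 1.864e+06 / 503.164396 = 3,704.5546

€3,704.55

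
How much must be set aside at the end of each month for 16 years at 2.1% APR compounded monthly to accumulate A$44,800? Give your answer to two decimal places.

A$196.53

i = 0.021/12 = 0.00175 per month; n = 16·12 = 192.
PMT = 44800 / ( [(1+0.00175)^192 − 1] / 0.00175 ) = 44800 / 227.958948 = 196.5266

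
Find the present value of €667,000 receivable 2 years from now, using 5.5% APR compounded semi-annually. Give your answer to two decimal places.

With 2 periods per year: i = 0.0275, n = 4.
Discount factor = (1+0.0275)^(−4) = 0.897166; PV = 667,000 × 0.897166 = 598,409.5444

€598,409.54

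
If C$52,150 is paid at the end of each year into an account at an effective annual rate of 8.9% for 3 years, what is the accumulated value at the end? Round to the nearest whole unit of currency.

Accumulation factor s(3|0.089) = 3.274921; FV = 52150 × 3.274921 = 170,787.1301

C$170,787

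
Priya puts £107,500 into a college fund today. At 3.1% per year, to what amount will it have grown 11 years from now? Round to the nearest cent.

£150,402.06

107,500 × (1+0.031)^11 = 107,500 × 1.399089 = 150,402.0592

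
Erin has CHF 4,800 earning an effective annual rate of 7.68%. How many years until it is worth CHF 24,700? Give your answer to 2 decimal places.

22.14 years

n = ln(24700/4800) / ln(1+0.0768) = ln(5.14583) / 0.073994 = 22.1396 years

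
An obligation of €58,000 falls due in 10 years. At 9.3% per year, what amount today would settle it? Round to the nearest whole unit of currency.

PV = 58,000 / (1 + 0.093)^10 = 58,000 / 2.433333 = 23,835.6157

€23,836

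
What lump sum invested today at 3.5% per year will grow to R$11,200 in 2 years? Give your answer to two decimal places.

Discount factor = (1+0.035)^(−2) = 0.933511; PV = 11,200 × 0.933511 = 10,455.3198

R$10,455.32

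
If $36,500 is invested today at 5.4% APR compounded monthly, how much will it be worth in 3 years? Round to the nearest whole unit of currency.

$42,903

Periodic rate i = 0.054/12 = 0.0045; n = 3 × 12 = 36 periods.
36,500 × (1+0.0045)^36 = 36,500 × 1.175433 = 42,903.3045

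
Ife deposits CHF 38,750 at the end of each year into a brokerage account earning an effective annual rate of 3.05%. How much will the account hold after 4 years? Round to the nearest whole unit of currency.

CHF 162,237

Accumulation factor s(4|0.0305) = 4.186749; FV = 38750 × 4.186749 = 162,236.5382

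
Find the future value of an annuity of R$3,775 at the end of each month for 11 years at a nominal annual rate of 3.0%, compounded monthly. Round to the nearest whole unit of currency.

Periodic rate i = 0.03/12 = 0.0025; n = 11 × 12 = 132 periods.
FV = 3775 × [(1+0.0025)^132 − 1] / 0.0025 = 3775 × 156.158171 = 589,497.0941

R$589,497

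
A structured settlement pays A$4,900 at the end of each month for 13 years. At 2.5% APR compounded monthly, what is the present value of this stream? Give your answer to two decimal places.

A$652,041.05

With 12 periods per year: i = 0.00208333, n = 156.
Annuity factor a(156|0.00208333) = 133.069603; PV = 4900 × 133.069603 = 652,041.0525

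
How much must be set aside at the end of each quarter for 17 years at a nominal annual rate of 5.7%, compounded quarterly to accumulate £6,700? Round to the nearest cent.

With 4 periods per year: i = 0.01425, n = 68.
FV-annuity factor = 113.497955; PMT = 6700 / 113.497955 = 59.0319

£59.03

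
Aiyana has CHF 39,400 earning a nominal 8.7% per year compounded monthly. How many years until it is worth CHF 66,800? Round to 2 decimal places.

6.09 years

Periodic rate i = 0.087/12 = 0.00725.
(1+i)^n = 66800/39400 = 1.69543, so n = ln 1.69543 / ln 1.00725 = 73.0826 months
= 73.0826/12 years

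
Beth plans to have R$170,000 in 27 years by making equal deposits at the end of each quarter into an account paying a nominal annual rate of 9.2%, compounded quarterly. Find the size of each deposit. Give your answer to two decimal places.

With 4 periods per year: i = 0.023, n = 108.
PMT = 170000 / ( [(1+0.023)^108 − 1] / 0.023 ) = 170000 / 463.326405 = 366.9120

R$366.91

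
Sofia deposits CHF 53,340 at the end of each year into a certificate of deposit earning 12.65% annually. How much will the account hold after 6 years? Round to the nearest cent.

CHF 440,027.16

FV = PMT · [(1+i)^n − 1] / i = 53340 · 8.249478 = 440,027.1616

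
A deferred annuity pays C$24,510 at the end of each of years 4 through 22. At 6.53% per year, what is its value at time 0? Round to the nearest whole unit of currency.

C$217,131

Value one period before first payment (t=3): 24510 × [1 − (1+0.0653)^(−19)] / 0.0653 = 24510 × 10.710096 = 262,504.4495
PV₀ = 262,504.4495 / (1+0.0653)^3 = 262,504.4495 / 1.208971 = 217,130.5278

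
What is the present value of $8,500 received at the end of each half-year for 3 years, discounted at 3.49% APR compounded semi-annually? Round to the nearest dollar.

$48,025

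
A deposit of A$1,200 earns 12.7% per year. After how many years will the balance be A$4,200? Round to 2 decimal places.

n = ln(4200/1200) / ln(1+0.127) = ln(3.50000) / 0.119559 = 10.4782 years

10.48 years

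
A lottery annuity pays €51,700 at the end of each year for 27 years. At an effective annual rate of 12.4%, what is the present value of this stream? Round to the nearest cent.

€399,178.12

PV = 51700 × [1 − (1+0.124)^(−27)] / 0.124 = 51700 × 7.721047 = 399,178.1216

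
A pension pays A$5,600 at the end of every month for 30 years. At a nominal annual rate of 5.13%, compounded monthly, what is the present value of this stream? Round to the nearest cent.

A$1,027,910.23

Periodic rate i = 0.0513/12 = 0.004275; n = 30 × 12 = 360 periods.
PV = 5600 × [1 − (1+0.004275)^(−360)] / 0.004275 = 5600 × 183.555397 = 1,027,910.2251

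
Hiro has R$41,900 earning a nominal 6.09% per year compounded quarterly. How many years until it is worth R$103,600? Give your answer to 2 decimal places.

14.98 years

Periodic rate i = 0.0609/4 = 0.015225.
n = ln(103600/41900) / ln(1+0.015225) = ln(2.47255) / 0.015110 = 59.9097 quarters
= 59.9097/4 years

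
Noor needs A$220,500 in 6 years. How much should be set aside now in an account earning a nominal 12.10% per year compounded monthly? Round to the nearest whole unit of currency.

Periodic rate i = 0.121/12 = 0.0100833; n = 6 × 12 = 72 periods.
PV = 220,500 / (1 + 0.0100833)^72 = 220,500 / 2.059296 = 107,075.4284

A$107,075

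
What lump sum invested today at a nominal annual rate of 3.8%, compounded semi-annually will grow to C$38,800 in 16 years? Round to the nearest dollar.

i = 0.038/2 = 0.019 per half-year; n = 16·2 = 32.
Discount factor = (1+0.019)^(−32) = 0.547553; PV = 38,800 × 0.547553 = 21,245.0539

C$21,245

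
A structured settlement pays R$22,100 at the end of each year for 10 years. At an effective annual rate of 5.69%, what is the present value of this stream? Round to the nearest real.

R$165,074

PV = PMT · [1 − (1+i)^(−n)] / i = 22100 · 7.469403 = 165,073.8077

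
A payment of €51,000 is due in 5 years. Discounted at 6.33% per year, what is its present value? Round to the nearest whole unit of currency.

Discount factor = (1+0.0633)^(−5) = 0.735734; PV = 51,000 × 0.735734 = 37,522.4430

€37,522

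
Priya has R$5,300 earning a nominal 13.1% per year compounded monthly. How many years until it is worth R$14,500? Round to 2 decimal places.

7.72 years

Periodic rate i = 0.131/12 = 0.0109167.
n = ln(14500/5300) / ln(1+0.0109167) = ln(2.73585) / 0.010858 = 92.6955 months
= 92.6955/12 years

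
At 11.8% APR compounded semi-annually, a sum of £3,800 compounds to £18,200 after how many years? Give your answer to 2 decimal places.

13.66 years

Periodic rate i = 0.118/2 = 0.059.
(1+i)^n = 18200/3800 = 4.78947, so n = ln 4.78947 / ln 1.059 = 27.3252 half-years
= 27.3252/2 years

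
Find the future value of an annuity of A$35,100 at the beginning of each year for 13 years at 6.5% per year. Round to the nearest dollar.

FV = 35100 × [(1+0.065)^13 − 1] / 0.065 × (1+i) = 35100 × 20.767295 = 728,932.0597
(annuity-due: payments at period start, so ×(1+i).)

A$728,932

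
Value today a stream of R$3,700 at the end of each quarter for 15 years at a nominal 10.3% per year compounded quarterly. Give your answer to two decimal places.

i = 0.103/4 = 0.02575 per quarter; n = 15·4 = 60.
PV = PMT · [1 − (1+i)^(−n)] / i = 3700 · 30.387393 = 112,433.3525

R$112,433.35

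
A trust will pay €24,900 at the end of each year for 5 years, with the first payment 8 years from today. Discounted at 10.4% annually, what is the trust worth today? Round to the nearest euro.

€46,743

PV at t=7 (ordinary 5-year annuity): 24900 × a(5|0.104) = 24900 × 3.752366 = 93,433.9065
Discount back 7 years: 93,433.9065 × (1+0.104)^(−7) = 93,433.9065 × 0.500284 = 46,743.4748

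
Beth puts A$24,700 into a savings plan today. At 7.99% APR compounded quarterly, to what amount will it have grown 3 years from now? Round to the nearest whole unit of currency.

A$31,316

Periodic rate i = 0.0799/4 = 0.019975; n = 3 × 4 = 12 periods.
FV = PV·(1+i)^n = 24,700 × 1.267869 = 31,316.3602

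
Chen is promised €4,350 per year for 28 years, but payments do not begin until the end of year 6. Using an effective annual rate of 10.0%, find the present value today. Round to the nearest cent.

Value one period before first payment (t=5): 4350 × [1 − (1+0.1)^(−28)] / 0.1 = 4350 × 9.306567 = 40,483.5643
Discount back 5 years: 40,483.5643 × (1+0.1)^(−5) = 40,483.5643 × 0.620921 = 25,137.1083

€25,137.11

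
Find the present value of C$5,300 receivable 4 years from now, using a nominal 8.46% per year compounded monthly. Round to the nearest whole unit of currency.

i = 0.0846/12 = 0.00705 per month; n = 4·12 = 48.
PV = 5,300 / (1 + 0.00705)^48 = 5,300 / 1.401037 = 3,782.9121

C$3,783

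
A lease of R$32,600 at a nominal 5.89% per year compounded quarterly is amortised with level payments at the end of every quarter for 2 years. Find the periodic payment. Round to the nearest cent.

R$4,349.62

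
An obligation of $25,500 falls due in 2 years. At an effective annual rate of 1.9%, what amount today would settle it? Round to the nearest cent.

$24,557.93

Discount factor = (1+0.019)^(−2) = 0.963056; PV = 25,500 × 0.963056 = 24,557.9331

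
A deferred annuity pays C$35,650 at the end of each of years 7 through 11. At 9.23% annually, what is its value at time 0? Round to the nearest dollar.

C$81,158

Value one period before first payment (t=6): 35650 × [1 − (1+0.0923)^(−5)] / 0.0923 = 35650 × 3.866549 = 137,842.4799
Discount back 6 years: 137,842.4799 × (1+0.0923)^(−6) = 137,842.4799 × 0.588774 = 81,158.0262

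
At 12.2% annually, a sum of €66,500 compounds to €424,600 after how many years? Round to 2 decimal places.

16.11 years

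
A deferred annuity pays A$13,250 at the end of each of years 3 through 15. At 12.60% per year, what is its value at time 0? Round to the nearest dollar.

A$65,208

Value one period before first payment (t=2): 13250 × [1 − (1+0.126)^(−13)] / 0.126 = 13250 × 6.239709 = 82,676.1445
Discount back 2 years: 82,676.1445 × (1+0.126)^(−2) = 82,676.1445 × 0.788721 = 65,208.3836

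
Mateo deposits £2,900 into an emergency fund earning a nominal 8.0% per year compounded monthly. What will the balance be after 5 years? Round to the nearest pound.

£4,321

Periodic rate i = 0.08/12 = 0.00666667; n = 5 × 12 = 60 periods.
FV = PV·(1+i)^n = 2,900 × 1.489846 = 4,320.5526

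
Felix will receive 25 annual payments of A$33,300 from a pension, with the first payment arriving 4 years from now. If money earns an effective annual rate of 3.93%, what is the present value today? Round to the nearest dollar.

A$466,852

PV at t=3 (ordinary 25-year annuity): 33300 × a(25|0.0393) = 33300 × 15.738310 = 524,085.7115
Discount back 3 years: 524,085.7115 × (1+0.0393)^(−3) = 524,085.7115 × 0.890794 = 466,852.3374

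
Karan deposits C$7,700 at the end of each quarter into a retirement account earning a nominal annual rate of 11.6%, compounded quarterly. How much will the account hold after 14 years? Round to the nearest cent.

Periodic rate i = 0.116/4 = 0.029; n = 14 × 4 = 56 periods.
FV = 7700 × [(1+0.029)^56 − 1] / 0.029 = 7700 × 136.464834 = 1,050,779.2206

C$1,050,779.22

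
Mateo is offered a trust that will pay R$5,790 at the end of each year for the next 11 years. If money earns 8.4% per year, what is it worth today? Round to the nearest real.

R$40,544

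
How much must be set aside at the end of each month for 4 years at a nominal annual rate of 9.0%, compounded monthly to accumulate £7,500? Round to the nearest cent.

£130.39

With 12 periods per year: i = 0.0075, n = 48.
FV-annuity factor = 57.520711; PMT = 7500 / 57.520711 = 130.3878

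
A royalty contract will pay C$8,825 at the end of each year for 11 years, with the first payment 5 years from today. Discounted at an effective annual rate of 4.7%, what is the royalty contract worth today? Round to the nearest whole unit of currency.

Value one period before first payment (t=4): 8825 × [1 − (1+0.047)^(−11)] / 0.047 = 8825 × 8.438854 = 74,472.8843
Discount back 4 years: 74,472.8843 × (1+0.047)^(−4) = 74,472.8843 × 0.832172 = 61,974.2739

C$61,974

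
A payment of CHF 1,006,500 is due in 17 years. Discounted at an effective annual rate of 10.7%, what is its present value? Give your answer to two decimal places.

CHF 178,773.95

Discount factor = (1+0.107)^(−17) = 0.177619; PV = 1,006,500 × 0.177619 = 178,773.9452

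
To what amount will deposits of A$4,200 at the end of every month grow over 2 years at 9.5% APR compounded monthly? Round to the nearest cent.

A$110,532.64

With 12 periods per year: i = 0.00791667, n = 24.
FV = PMT · [(1+i)^n − 1] / i = 4200 · 26.317295 = 110,532.6385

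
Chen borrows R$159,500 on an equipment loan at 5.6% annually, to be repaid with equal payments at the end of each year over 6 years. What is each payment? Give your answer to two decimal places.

R$32,029.82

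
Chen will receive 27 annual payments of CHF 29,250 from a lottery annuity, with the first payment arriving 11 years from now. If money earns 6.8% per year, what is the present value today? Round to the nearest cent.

CHF 185,082.39

PV at t=10 (ordinary 27-year annuity): 29250 × a(27|0.068) = 29250 × 12.216640 = 357,336.7061
Discount back 10 years: 357,336.7061 × (1+0.068)^(−10) = 357,336.7061 × 0.517950 = 185,082.3917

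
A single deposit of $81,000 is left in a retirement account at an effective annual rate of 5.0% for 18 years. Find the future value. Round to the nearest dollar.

81,000 × (1+0.05)^18 = 81,000 × 2.406619 = 194,936.1579

$194,936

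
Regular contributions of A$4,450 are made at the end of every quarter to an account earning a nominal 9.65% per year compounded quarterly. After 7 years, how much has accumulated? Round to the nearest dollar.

A$175,108

With 4 periods per year: i = 0.024125, n = 28.
FV = PMT · [(1+i)^n − 1] / i = 4450 · 39.350045 = 175,107.6988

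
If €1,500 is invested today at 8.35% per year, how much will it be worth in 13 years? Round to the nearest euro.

€4,255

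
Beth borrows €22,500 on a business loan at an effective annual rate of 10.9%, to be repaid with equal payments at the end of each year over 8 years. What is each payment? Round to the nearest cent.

Annuity-PV factor = 5.164527; PMT = 22500 / 5.164527 = 4,356.6433

€4,356.64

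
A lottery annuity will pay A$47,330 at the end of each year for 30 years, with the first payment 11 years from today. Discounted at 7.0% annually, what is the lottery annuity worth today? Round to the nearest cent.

A$298,563.67

Value one period before first payment (t=10): 47330 × [1 − (1+0.07)^(−30)] / 0.07 = 47330 × 12.409041 = 587,319.9192
Discount back 10 years: 587,319.9192 × (1+0.07)^(−10) = 587,319.9192 × 0.508349 = 298,563.6652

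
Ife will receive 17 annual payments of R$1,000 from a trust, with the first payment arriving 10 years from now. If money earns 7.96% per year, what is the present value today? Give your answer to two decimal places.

Value one period before first payment (t=9): 1000 × [1 − (1+0.0796)^(−17)] / 0.0796 = 1000 × 9.146026 = 9,146.0260
Discount back 9 years: 9,146.0260 × (1+0.0796)^(−9) = 9,146.0260 × 0.501920 = 4,590.5693

R$4,590.57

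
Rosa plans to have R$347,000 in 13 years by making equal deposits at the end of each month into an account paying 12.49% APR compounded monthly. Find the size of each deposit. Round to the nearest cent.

i = 0.1249/12 = 0.0104083 per month; n = 13·12 = 156.
PMT = 347000 / ( [(1+0.0104083)^156 − 1] / 0.0104083 ) = 347000 / 387.135721 = 896.3265

R$896.33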